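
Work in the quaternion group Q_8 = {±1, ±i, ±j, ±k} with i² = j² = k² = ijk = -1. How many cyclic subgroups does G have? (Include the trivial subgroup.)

A cyclic subgroup of order d is generated by each of its φ(d) elements of order d, so the cyclic subgroups of order d number (#elements of order d)/φ(d).
Cyclic subgroups by order — order 1: 1; order 2: 1; order 4: 3.
Total: 5.

5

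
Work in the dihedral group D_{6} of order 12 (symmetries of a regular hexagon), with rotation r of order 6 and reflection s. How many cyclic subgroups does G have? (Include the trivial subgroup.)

A cyclic subgroup of order d is generated by each of its φ(d) elements of order d, so the cyclic subgroups of order d number (#elements of order d)/φ(d).
Cyclic subgroups by order — order 1: 1; order 2: 7; order 3: 1; order 6: 1.
Total: 10.

10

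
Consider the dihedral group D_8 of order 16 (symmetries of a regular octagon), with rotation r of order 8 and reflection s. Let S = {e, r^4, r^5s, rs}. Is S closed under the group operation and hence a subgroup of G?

Yes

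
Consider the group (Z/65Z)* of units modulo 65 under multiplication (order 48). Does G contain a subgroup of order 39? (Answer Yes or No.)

No

39 does not divide |G| = 48, so by Lagrange no subgroup of order 39 exists.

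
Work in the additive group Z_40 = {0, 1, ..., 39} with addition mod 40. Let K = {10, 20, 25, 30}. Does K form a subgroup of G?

No

The identity 0 ∉ K, so K is not a subgroup.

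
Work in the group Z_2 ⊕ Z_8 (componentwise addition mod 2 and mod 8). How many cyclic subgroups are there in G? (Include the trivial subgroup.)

8

A cyclic subgroup of order d is generated by each of its φ(d) elements of order d, so the cyclic subgroups of order d number (#elements of order d)/φ(d).
Cyclic subgroups by order — order 1: 1; order 2: 3; order 4: 2; order 8: 2.
Total: 8.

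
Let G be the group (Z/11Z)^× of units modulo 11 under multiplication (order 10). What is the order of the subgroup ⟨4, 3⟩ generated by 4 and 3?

5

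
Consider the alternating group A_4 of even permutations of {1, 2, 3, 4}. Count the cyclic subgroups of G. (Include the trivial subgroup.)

8

Each element a generates a cyclic subgroup ⟨a⟩; distinct elements may generate the same one (a cyclic group of order d has φ(d) generators).
Cyclic subgroups by order — order 1: 1; order 2: 3; order 3: 4.
Total: 8.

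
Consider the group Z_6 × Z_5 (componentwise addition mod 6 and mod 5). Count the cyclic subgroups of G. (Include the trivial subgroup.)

Each element a generates a cyclic subgroup ⟨a⟩; distinct elements may generate the same one (a cyclic group of order d has φ(d) generators).
Cyclic subgroups by order — order 1: 1; order 2: 1; order 3: 1; order 5: 1; order 6: 1; order 10: 1; order 15: 1; order 30: 1.
Total: 8.

8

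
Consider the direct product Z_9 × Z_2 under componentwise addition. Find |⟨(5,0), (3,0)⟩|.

9

|⟨(5,0)⟩| = 9 and |⟨(3,0)⟩| = 3, so |H| is a multiple of lcm(9, 3) = 9 and divides |G| = 18.
Closing under the operation: H = {(0,0), (1,0), (2,0), (3,0), (4,0), (5,0), (6,0), (7,0), (8,0)}, so |H| = 9.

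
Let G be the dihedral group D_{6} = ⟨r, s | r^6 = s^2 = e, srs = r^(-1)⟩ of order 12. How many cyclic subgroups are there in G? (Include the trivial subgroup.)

10

A cyclic subgroup of order d is generated by each of its φ(d) elements of order d, so the cyclic subgroups of order d number (#elements of order d)/φ(d).
Cyclic subgroups by order — order 1: 1; order 2: 7; order 3: 1; order 6: 1.
Total: 10.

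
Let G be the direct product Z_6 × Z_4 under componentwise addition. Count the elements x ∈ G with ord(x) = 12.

8

An element (a,b) has order lcm(ord(a), ord(b)); count pairs with lcm equal to 12.
Enumerating gives 8 such elements.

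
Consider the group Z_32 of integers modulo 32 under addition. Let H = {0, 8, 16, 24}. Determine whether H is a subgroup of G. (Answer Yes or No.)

|H| = 4 divides |G| = 32, consistent with Lagrange.
H contains the identity, every element's inverse is in H, and H is closed under +: it is a subgroup.
In fact H = ⟨8⟩.

Yes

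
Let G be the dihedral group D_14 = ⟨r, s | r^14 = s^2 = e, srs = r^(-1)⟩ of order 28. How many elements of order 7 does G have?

6

The elements of order 7 are: r^2, r^4, r^6, r^8, r^10, r^12.
That's 6.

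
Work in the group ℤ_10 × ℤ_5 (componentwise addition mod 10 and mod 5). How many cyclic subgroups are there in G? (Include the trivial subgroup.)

14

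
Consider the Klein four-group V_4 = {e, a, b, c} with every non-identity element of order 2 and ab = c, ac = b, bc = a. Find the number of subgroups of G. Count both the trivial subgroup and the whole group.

|G| = 4, so by Lagrange every subgroup order divides 4. Divisors: 1, 2, 4.
Subgroups by order — order 1: 1; order 2: 3; order 4: 1.
Total: 1 + 3 + 1 = 5.

5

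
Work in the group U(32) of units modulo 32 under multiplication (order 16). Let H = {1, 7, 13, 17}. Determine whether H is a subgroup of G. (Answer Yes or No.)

No

7 ∈ H but its inverse 23 ∉ H, so H is not a subgroup.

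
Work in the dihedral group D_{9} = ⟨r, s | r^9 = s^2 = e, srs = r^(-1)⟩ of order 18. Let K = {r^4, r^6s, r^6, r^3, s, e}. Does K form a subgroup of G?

r^4 ∈ K but its inverse r^5 ∉ K, so K is not a subgroup.

No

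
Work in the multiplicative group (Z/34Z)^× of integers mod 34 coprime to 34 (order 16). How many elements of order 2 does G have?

1

The elements of order 2 are: 33.
That's 1.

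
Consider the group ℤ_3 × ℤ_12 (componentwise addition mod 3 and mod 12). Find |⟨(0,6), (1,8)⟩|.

|⟨(0,6)⟩| = 2 and |⟨(1,8)⟩| = 3, so |H| is a multiple of lcm(2, 3) = 6 and divides |G| = 36.
Closing under the operation: H = {(0,0), (0,6), (1,2), (1,8), (2,4), (2,10)}, so |H| = 6.

6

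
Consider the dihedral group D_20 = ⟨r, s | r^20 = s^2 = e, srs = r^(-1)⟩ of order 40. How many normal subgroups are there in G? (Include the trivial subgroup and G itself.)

G has 48 subgroups. Checking conjugation-invariance by order — order 1: 1/1 normal; order 2: 1/21 normal; order 4: 1/11 normal; order 5: 1/1 normal; order 8: 0/5 normal; order 10: 1/5 normal; order 20: 3/3 normal; order 40: 1/1 normal.
Total normal subgroups: 9.

9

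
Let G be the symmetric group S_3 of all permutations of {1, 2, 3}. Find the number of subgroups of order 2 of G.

3

|G| = 6 and 2 | 6, so subgroups of order 2 are possible by Lagrange.
The subgroups of order 2 are: {e, (1 2)}; {e, (1 3)}; {e, (2 3)}.
So G has 3 subgroups of order 2.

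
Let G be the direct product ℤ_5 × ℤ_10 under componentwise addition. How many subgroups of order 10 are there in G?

|G| = 50 and 10 | 50, so subgroups of order 10 are possible by Lagrange.
The subgroups of order 10 are: {(0,0), (0,1), (0,2), (0,3), (0,4), (0,5), (0,6), (0,7), (0,8), (0,9)}; {(0,0), (0,5), (1,0), (1,5), (2,0), (2,5), (3,0), (3,5), (4,0), (4,5)}; {(0,0), (0,5), (1,1), (1,6), (2,2), (2,7), (3,3), (3,8), (4,4), (4,9)}; {(0,0), (0,5), (1,2), (1,7), (2,4), (2,9), (3,1), (3,6), (4,3), (4,8)}; … (6 in all).
So G has 6 subgroups of order 10.

6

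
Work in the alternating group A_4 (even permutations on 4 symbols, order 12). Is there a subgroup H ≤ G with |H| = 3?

3 | 12. A subgroup of order 3 is {e, (1 2 3), (1 3 2)}.

Yes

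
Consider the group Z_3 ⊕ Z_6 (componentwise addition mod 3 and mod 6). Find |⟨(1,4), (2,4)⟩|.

9

|⟨(1,4)⟩| = 3 and |⟨(2,4)⟩| = 3, so |H| is a multiple of lcm(3, 3) = 3 and divides |G| = 18.
Closing under the operation: H = {(0,0), (0,2), (0,4), (1,0), (1,2), (1,4), (2,0), (2,2), (2,4)}, so |H| = 9.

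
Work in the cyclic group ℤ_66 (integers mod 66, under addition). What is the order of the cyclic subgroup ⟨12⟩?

In ℤ_66, the order of an element a is n/gcd(a, n).
gcd(12, 66) = 6, so |⟨12⟩| = 66/6 = 11.

11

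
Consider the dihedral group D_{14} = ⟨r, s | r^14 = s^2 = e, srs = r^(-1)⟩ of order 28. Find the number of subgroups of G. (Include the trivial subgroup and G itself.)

28

|G| = 28, so by Lagrange every subgroup order divides 28. Divisors: 1, 2, 4, 7, 14, 28.
Subgroups by order — order 1: 1; order 2: 15; order 4: 7; order 7: 1; order 14: 3; order 28: 1.
Total: 1 + 15 + 7 + 1 + 3 + 1 = 28.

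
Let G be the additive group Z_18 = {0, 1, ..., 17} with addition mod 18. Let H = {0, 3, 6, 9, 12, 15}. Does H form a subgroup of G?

Yes

|H| = 6 divides |G| = 18, consistent with Lagrange.
H contains the identity, every element's inverse is in H, and H is closed under +: it is a subgroup.
In fact H = ⟨3⟩.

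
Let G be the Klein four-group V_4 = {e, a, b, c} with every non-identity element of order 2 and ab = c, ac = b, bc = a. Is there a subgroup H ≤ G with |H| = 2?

Yes

2 | 4. A subgroup of order 2 is {e, a}.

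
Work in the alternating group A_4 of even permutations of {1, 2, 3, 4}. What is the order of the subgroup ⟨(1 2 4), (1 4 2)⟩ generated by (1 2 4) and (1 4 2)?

|⟨(1 2 4)⟩| = 3 and |⟨(1 4 2)⟩| = 3, so |H| is a multiple of lcm(3, 3) = 3 and divides |G| = 12.
Closing under the operation: H = {e, (1 2 4), (1 4 2)}, so |H| = 3.

3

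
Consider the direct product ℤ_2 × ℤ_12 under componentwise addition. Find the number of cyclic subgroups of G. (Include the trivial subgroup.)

A cyclic subgroup of order d is generated by each of its φ(d) elements of order d, so the cyclic subgroups of order d number (#elements of order d)/φ(d).
Cyclic subgroups by order — order 1: 1; order 2: 3; order 3: 1; order 4: 2; order 6: 3; order 12: 2.
Total: 12.

12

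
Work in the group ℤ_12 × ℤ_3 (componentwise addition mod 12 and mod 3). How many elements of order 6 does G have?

An element (a,b) has order lcm(ord(a), ord(b)); count pairs with lcm equal to 6.
Enumerating gives 8 such elements.

8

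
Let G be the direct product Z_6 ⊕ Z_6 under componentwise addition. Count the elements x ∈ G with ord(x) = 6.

24

An element (a,b) has order lcm(ord(a), ord(b)); count pairs with lcm equal to 6.
Enumerating gives 24 such elements.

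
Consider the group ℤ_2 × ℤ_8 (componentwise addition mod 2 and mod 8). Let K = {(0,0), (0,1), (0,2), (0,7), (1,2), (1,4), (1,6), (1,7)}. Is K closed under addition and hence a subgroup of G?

No

(1,7) ∈ K but its inverse (1,1) ∉ K, so K is not a subgroup.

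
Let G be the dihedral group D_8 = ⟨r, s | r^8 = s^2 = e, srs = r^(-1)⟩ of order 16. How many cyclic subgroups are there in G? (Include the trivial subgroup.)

Group the elements of G by the cyclic subgroup they generate; each cyclic subgroup of order d accounts for φ(d) elements.
Cyclic subgroups by order — order 1: 1; order 2: 9; order 4: 1; order 8: 1.
Total: 12.

12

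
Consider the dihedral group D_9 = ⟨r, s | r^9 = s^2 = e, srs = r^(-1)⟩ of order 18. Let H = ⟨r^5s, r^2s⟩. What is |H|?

|⟨r^5s⟩| = 2 and |⟨r^2s⟩| = 2, so |H| is a multiple of lcm(2, 2) = 2 and divides |G| = 18.
Closing under the operation: H = {e, r^3, r^6, r^2s, r^5s, r^8s}, so |H| = 6.

6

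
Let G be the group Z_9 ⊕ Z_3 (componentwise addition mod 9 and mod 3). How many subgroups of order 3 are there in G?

|G| = 27 and 3 | 27, so subgroups of order 3 are possible by Lagrange.
The subgroups of order 3 are: {(0,0), (0,1), (0,2)}; {(0,0), (3,0), (6,0)}; {(0,0), (3,1), (6,2)}; {(0,0), (3,2), (6,1)}.
So G has 4 subgroups of order 3.

4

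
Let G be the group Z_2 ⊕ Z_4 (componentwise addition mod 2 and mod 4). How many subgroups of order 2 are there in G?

|G| = 8 and 2 | 8, so subgroups of order 2 are possible by Lagrange.
The subgroups of order 2 are: {(0,0), (0,2)}; {(0,0), (1,0)}; {(0,0), (1,2)}.
So G has 3 subgroups of order 2.

3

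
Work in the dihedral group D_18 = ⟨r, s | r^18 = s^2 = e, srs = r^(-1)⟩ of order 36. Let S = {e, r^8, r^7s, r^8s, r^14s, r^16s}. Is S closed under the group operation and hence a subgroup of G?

No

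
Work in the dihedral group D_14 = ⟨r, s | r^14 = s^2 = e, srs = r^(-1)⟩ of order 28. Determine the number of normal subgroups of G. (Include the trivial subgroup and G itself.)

G has 28 subgroups. Checking conjugation-invariance by order — order 1: 1/1 normal; order 2: 1/15 normal; order 4: 0/7 normal; order 7: 1/1 normal; order 14: 3/3 normal; order 28: 1/1 normal.
Total normal subgroups: 7.

7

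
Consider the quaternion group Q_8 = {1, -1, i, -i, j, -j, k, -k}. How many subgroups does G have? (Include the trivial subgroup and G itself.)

|G| = 8, so by Lagrange every subgroup order divides 8. Divisors: 1, 2, 4, 8.
Subgroups by order — order 1: 1; order 2: 1; order 4: 3; order 8: 1.
Total: 1 + 1 + 3 + 1 = 6.

6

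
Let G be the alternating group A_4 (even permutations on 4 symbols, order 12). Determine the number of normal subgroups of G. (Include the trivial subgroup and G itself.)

G has 10 subgroups. Checking conjugation-invariance by order — order 1: 1/1 normal; order 2: 0/3 normal; order 3: 0/4 normal; order 4: 1/1 normal; order 12: 1/1 normal.
Total normal subgroups: 3.

3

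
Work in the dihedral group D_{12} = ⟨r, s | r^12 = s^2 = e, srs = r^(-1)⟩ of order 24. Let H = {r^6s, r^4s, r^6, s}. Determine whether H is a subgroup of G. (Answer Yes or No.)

No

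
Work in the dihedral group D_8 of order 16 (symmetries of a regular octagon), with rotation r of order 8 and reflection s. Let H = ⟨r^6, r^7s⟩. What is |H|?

8

|⟨r^6⟩| = 4 and |⟨r^7s⟩| = 2, so |H| is a multiple of lcm(4, 2) = 4 and divides |G| = 16.
Closing under the operation: H = {e, r^2, r^4, r^6, rs, r^3s, r^5s, r^7s}, so |H| = 8.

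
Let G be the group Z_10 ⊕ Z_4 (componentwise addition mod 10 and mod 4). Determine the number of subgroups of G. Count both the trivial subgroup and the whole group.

16

|G| = 40, so by Lagrange every subgroup order divides 40. Divisors: 1, 2, 4, 5, 8, 10, 20, 40.
Subgroups by order — order 1: 1; order 2: 3; order 4: 3; order 5: 1; order 8: 1; order 10: 3; order 20: 3; order 40: 1.
Total: 1 + 3 + 3 + 1 + 1 + 3 + 3 + 1 = 16.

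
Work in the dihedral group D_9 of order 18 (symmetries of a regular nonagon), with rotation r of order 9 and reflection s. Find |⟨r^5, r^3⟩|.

|⟨r^5⟩| = 9 and |⟨r^3⟩| = 3, so |H| is a multiple of lcm(9, 3) = 9 and divides |G| = 18.
Closing under the operation: H = {e, r, r^2, r^3, r^4, r^5, r^6, r^7, r^8}, so |H| = 9.

9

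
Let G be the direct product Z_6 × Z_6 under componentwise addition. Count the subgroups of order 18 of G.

3

|G| = 36 and 18 | 36, so subgroups of order 18 are possible by Lagrange.
The subgroups of order 18 are: {(0,0), (0,1), (0,2), (0,3), (0,4), (0,5), (2,0), (2,1), (2,2), (2,3), (2,4), (2,5), (4,0), (4,1), (4,2), (4,3), (4,4), (4,5)}; {(0,0), (0,2), (0,4), (1,0), (1,2), (1,4), (2,0), (2,2), (2,4), (3,0), (3,2), (3,4), (4,0), (4,2), (4,4), (5,0), (5,2), (5,4)}; {(0,0), (0,2), (0,4), (1,1), (1,3), (1,5), (2,0), (2,2), (2,4), (3,1), (3,3), (3,5), (4,0), (4,2), (4,4), (5,1), (5,3), (5,5)}.
So G has 3 subgroups of order 18.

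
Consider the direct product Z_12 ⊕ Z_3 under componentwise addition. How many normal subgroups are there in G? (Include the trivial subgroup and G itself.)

G is abelian, so every subgroup is normal.
G has 18 subgroups in total, hence 18 normal subgroups.

18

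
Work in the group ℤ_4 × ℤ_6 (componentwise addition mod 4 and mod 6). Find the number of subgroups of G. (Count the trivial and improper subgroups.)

|G| = 24, so by Lagrange every subgroup order divides 24. Divisors: 1, 2, 3, 4, 6, 8, 12, 24.
Subgroups by order — order 1: 1; order 2: 3; order 3: 1; order 4: 3; order 6: 3; order 8: 1; order 12: 3; order 24: 1.
Total: 1 + 3 + 1 + 3 + 3 + 1 + 3 + 1 = 16.

16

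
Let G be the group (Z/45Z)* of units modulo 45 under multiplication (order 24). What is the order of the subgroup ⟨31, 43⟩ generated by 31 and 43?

|⟨31⟩| = 3 and |⟨43⟩| = 12, so |H| is a multiple of lcm(3, 12) = 12 and divides |G| = 24.
Closing under the operation: H = {1, 4, 7, 13, 16, 19, 22, 28, 31, 34, 37, 43}, so |H| = 12.

12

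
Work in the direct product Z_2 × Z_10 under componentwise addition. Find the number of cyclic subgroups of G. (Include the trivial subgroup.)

Group the elements of G by the cyclic subgroup they generate; each cyclic subgroup of order d accounts for φ(d) elements.
Cyclic subgroups by order — order 1: 1; order 2: 3; order 5: 1; order 10: 3.
Total: 8.

8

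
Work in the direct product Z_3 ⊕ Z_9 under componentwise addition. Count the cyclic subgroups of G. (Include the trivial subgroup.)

8

A cyclic subgroup of order d is generated by each of its φ(d) elements of order d, so the cyclic subgroups of order d number (#elements of order d)/φ(d).
Cyclic subgroups by order — order 1: 1; order 3: 4; order 9: 3.
Total: 8.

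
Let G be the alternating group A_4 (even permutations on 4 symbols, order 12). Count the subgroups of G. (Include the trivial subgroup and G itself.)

10

|G| = 12, so by Lagrange every subgroup order divides 12. Divisors: 1, 2, 3, 4, 6, 12.
Subgroups by order — order 1: 1; order 2: 3; order 3: 4; order 4: 1; order 6: 0; order 12: 1.
Total: 1 + 3 + 4 + 1 + 0 + 1 = 10.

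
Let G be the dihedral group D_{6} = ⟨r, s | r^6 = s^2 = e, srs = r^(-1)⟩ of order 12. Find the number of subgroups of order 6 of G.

3

|G| = 12 and 6 | 12, so subgroups of order 6 are possible by Lagrange.
The subgroups of order 6 are: {e, r, r^2, r^3, r^4, r^5}; {e, r^2, r^4, s, r^2s, r^4s}; {e, r^2, r^4, rs, r^3s, r^5s}.
So G has 3 subgroups of order 6.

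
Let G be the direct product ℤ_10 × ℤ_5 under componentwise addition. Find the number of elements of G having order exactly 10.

An element (a,b) has order lcm(ord(a), ord(b)); count pairs with lcm equal to 10.
Enumerating gives 24 such elements.

24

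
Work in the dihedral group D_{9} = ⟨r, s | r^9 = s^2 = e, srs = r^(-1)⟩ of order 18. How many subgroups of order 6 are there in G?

3

|G| = 18 and 6 | 18, so subgroups of order 6 are possible by Lagrange.
The subgroups of order 6 are: {e, r^3, r^6, r^2s, r^5s, r^8s}; {e, r^3, r^6, s, r^3s, r^6s}; {e, r^3, r^6, rs, r^4s, r^7s}.
So G has 3 subgroups of order 6.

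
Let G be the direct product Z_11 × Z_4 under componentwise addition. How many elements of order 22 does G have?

10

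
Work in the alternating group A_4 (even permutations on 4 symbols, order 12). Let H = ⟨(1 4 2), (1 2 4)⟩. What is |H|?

|⟨(1 4 2)⟩| = 3 and |⟨(1 2 4)⟩| = 3, so |H| is a multiple of lcm(3, 3) = 3 and divides |G| = 12.
Closing under the operation: H = {e, (1 2 4), (1 4 2)}, so |H| = 3.

3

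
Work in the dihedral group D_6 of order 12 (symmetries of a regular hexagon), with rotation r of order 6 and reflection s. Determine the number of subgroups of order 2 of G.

7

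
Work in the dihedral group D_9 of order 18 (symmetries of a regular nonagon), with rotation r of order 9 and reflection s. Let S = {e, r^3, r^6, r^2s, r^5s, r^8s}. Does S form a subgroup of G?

Yes

|S| = 6 divides |G| = 18, consistent with Lagrange.
S contains the identity, every element's inverse is in S, and S is closed under ·: it is a subgroup.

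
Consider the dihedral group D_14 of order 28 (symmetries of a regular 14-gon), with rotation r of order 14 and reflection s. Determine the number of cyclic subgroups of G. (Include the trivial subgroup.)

18

Group the elements of G by the cyclic subgroup they generate; each cyclic subgroup of order d accounts for φ(d) elements.
Cyclic subgroups by order — order 1: 1; order 2: 15; order 7: 1; order 14: 1.
Total: 18.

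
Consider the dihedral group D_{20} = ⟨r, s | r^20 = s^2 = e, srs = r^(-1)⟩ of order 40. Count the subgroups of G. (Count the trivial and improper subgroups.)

48

|G| = 40, so by Lagrange every subgroup order divides 40. Divisors: 1, 2, 4, 5, 8, 10, 20, 40.
Subgroups by order — order 1: 1; order 2: 21; order 4: 11; order 5: 1; order 8: 5; order 10: 5; order 20: 3; order 40: 1.
Total: 1 + 21 + 11 + 1 + 5 + 5 + 3 + 1 = 48.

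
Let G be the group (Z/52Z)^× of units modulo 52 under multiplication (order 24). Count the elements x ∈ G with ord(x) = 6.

6

The elements of order 6 are: 3, 17, 23, 35, 43, 49.
That's 6.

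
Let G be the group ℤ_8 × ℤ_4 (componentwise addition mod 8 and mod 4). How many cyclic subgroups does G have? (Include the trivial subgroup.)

Group the elements of G by the cyclic subgroup they generate; each cyclic subgroup of order d accounts for φ(d) elements.
Cyclic subgroups by order — order 1: 1; order 2: 3; order 4: 6; order 8: 4.
Total: 14.

14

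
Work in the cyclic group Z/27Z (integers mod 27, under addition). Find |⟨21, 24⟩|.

|⟨21⟩| = 9 and |⟨24⟩| = 9, so |H| is a multiple of lcm(9, 9) = 9 and divides |G| = 27.
Closing under the operation: H = {0, 3, 6, 9, 12, 15, 18, 21, 24}, so |H| = 9.

9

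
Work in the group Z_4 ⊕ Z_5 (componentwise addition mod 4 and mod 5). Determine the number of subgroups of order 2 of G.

1

|G| = 20 and 2 | 20, so subgroups of order 2 are possible by Lagrange.
The subgroups of order 2 are: {(0,0), (2,0)}.
So G has 1 subgroup of order 2.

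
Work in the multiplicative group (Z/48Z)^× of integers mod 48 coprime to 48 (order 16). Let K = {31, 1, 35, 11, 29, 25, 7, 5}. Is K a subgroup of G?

|K| = 8 divides |G| = 16, consistent with Lagrange.
K contains the identity, every element's inverse is in K, and K is closed under ·: it is a subgroup.

Yes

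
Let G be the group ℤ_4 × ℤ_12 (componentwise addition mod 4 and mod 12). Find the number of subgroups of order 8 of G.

|G| = 48 and 8 | 48, so subgroups of order 8 are possible by Lagrange.
The subgroups of order 8 are: {(0,0), (0,3), (0,6), (0,9), (2,0), (2,3), (2,6), (2,9)}; {(0,0), (0,6), (1,0), (1,6), (2,0), (2,6), (3,0), (3,6)}; {(0,0), (0,6), (1,3), (1,9), (2,0), (2,6), (3,3), (3,9)}.
So G has 3 subgroups of order 8.

3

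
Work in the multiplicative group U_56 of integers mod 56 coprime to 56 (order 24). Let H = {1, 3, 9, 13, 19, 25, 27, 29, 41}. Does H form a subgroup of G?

|H| = 9 does not divide |G| = 24, so by Lagrange H is not a subgroup.

No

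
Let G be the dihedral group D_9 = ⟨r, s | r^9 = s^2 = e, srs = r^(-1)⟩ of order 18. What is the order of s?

Computing powers of s: the smallest k with (s)^k = e is k = 2.

2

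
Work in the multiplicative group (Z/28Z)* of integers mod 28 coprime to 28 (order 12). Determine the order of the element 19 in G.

Compute successive powers of 19 mod 28: 19, 25, 27, 9, 3, 1; 19^6 ≡ 1 (mod 28).
So |⟨19⟩| = 6.

6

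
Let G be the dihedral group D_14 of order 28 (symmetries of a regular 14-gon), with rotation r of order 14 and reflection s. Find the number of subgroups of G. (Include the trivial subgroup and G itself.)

28

|G| = 28, so by Lagrange every subgroup order divides 28. Divisors: 1, 2, 4, 7, 14, 28.
Subgroups by order — order 1: 1; order 2: 15; order 4: 7; order 7: 1; order 14: 3; order 28: 1.
Total: 1 + 15 + 7 + 1 + 3 + 1 = 28.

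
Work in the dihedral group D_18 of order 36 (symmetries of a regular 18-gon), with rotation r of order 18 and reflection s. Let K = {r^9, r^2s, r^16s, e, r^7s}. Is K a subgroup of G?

|K| = 5 does not divide |G| = 36, so by Lagrange K is not a subgroup.

No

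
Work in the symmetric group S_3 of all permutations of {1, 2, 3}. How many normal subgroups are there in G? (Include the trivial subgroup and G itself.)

G has 6 subgroups. Checking conjugation-invariance by order — order 1: 1/1 normal; order 2: 0/3 normal; order 3: 1/1 normal; order 6: 1/1 normal.
Total normal subgroups: 3.

3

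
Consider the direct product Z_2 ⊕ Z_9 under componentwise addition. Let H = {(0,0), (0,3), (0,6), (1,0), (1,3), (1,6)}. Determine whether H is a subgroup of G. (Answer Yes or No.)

|H| = 6 divides |G| = 18, consistent with Lagrange.
H contains the identity, every element's inverse is in H, and H is closed under +: it is a subgroup.
In fact H = ⟨(1,6)⟩.

Yes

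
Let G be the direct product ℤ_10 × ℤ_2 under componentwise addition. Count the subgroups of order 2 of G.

|G| = 20 and 2 | 20, so subgroups of order 2 are possible by Lagrange.
The subgroups of order 2 are: {(0,0), (0,1)}; {(0,0), (5,0)}; {(0,0), (5,1)}.
So G has 3 subgroups of order 2.

3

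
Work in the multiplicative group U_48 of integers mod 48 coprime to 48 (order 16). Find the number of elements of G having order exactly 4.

8

The elements of order 4 are: 5, 11, 13, 19, 29, 35, 37, 43.
That's 8.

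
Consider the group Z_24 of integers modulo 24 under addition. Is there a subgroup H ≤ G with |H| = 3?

Yes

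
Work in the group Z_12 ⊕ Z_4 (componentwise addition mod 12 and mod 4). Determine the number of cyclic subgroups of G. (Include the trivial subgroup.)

20

A cyclic subgroup of order d is generated by each of its φ(d) elements of order d, so the cyclic subgroups of order d number (#elements of order d)/φ(d).
Cyclic subgroups by order — order 1: 1; order 2: 3; order 3: 1; order 4: 6; order 6: 3; order 12: 6.
Total: 20.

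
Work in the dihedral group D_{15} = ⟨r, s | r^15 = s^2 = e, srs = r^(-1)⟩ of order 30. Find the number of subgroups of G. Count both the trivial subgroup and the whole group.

28

|G| = 30, so by Lagrange every subgroup order divides 30. Divisors: 1, 2, 3, 5, 6, 10, 15, 30.
Subgroups by order — order 1: 1; order 2: 15; order 3: 1; order 5: 1; order 6: 5; order 10: 3; order 15: 1; order 30: 1.
Total: 1 + 15 + 1 + 1 + 5 + 3 + 1 + 1 = 28.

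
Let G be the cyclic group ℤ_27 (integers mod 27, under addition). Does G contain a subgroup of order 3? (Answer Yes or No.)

3 | 27. A subgroup of order 3 is {0, 9, 18}.

Yes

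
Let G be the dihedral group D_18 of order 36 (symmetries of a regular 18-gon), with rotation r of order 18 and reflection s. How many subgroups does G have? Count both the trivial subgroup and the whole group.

|G| = 36, so by Lagrange every subgroup order divides 36. Divisors: 1, 2, 3, 4, 6, 9, 12, 18, 36.
Subgroups by order — order 1: 1; order 2: 19; order 3: 1; order 4: 9; order 6: 7; order 9: 1; order 12: 3; order 18: 3; order 36: 1.
Total: 1 + 19 + 1 + 9 + 7 + 1 + 3 + 3 + 1 = 45.

45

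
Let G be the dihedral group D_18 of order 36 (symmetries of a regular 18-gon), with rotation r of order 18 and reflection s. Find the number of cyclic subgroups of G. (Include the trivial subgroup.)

Group the elements of G by the cyclic subgroup they generate; each cyclic subgroup of order d accounts for φ(d) elements.
Cyclic subgroups by order — order 1: 1; order 2: 19; order 3: 1; order 6: 1; order 9: 1; order 18: 1.
Total: 24.

24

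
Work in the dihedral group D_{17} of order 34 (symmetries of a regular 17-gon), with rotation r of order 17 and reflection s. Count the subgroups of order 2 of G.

17

|G| = 34 and 2 | 34, so subgroups of order 2 are possible by Lagrange.
The subgroups of order 2 are: {e, r^10s}; {e, r^11s}; {e, r^12s}; {e, r^13s}; … (17 in all).
So G has 17 subgroups of order 2.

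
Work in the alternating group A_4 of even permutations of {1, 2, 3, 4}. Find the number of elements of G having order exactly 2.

The elements of order 2 are: (1 2)(3 4), (1 3)(2 4), (1 4)(2 3).
That's 3.

3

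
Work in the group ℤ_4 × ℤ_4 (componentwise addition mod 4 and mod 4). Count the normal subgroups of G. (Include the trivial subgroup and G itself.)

G is abelian, so every subgroup is normal.
G has 15 subgroups in total, hence 15 normal subgroups.

15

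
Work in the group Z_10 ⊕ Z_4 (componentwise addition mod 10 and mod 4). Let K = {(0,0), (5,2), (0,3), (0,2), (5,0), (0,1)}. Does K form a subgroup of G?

|K| = 6 does not divide |G| = 40, so by Lagrange K is not a subgroup.

No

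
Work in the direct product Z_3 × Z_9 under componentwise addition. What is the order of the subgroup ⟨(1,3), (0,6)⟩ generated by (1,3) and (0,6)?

9

|⟨(1,3)⟩| = 3 and |⟨(0,6)⟩| = 3, so |H| is a multiple of lcm(3, 3) = 3 and divides |G| = 27.
Closing under the operation: H = {(0,0), (0,3), (0,6), (1,0), (1,3), (1,6), (2,0), (2,3), (2,6)}, so |H| = 9.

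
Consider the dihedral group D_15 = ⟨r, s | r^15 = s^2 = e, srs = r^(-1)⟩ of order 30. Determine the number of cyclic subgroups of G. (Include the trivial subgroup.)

19

A cyclic subgroup of order d is generated by each of its φ(d) elements of order d, so the cyclic subgroups of order d number (#elements of order d)/φ(d).
Cyclic subgroups by order — order 1: 1; order 2: 15; order 3: 1; order 5: 1; order 15: 1.
Total: 19.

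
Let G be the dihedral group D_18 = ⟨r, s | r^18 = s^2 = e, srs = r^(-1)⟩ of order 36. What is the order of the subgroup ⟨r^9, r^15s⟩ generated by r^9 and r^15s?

4

|⟨r^9⟩| = 2 and |⟨r^15s⟩| = 2, so |H| is a multiple of lcm(2, 2) = 2 and divides |G| = 36.
Closing under the operation: H = {e, r^9, r^6s, r^15s}, so |H| = 4.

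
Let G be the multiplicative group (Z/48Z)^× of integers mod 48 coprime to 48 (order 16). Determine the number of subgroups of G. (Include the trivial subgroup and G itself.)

|G| = 16, so by Lagrange every subgroup order divides 16. Divisors: 1, 2, 4, 8, 16.
Subgroups by order — order 1: 1; order 2: 7; order 4: 11; order 8: 7; order 16: 1.
Total: 1 + 7 + 11 + 7 + 1 = 27.

27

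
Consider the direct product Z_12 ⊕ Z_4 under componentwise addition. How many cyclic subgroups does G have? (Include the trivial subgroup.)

20

Each element a generates a cyclic subgroup ⟨a⟩; distinct elements may generate the same one (a cyclic group of order d has φ(d) generators).
Cyclic subgroups by order — order 1: 1; order 2: 3; order 3: 1; order 4: 6; order 6: 3; order 12: 6.
Total: 20.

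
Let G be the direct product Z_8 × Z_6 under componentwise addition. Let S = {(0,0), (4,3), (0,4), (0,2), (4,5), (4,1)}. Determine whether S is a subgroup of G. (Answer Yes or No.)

Yes

|S| = 6 divides |G| = 48, consistent with Lagrange.
S contains the identity, every element's inverse is in S, and S is closed under +: it is a subgroup.
In fact S = ⟨(4,5)⟩.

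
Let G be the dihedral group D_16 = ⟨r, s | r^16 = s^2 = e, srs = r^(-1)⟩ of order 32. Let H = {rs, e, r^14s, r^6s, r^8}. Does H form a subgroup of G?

No

|H| = 5 does not divide |G| = 32, so by Lagrange H is not a subgroup.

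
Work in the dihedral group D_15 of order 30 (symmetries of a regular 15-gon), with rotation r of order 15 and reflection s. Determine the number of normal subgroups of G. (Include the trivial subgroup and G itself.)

5

G has 28 subgroups. Checking conjugation-invariance by order — order 1: 1/1 normal; order 2: 0/15 normal; order 3: 1/1 normal; order 5: 1/1 normal; order 6: 0/5 normal; order 10: 0/3 normal; order 15: 1/1 normal; order 30: 1/1 normal.
Total normal subgroups: 5.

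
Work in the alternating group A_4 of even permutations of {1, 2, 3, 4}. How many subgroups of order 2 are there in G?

|G| = 12 and 2 | 12, so subgroups of order 2 are possible by Lagrange.
The subgroups of order 2 are: {e, (1 2)(3 4)}; {e, (1 3)(2 4)}; {e, (1 4)(2 3)}.
So G has 3 subgroups of order 2.

3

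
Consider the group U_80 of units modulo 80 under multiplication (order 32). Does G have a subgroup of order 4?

4 | 32. A subgroup of order 4 is {1, 11, 41, 51}.

Yes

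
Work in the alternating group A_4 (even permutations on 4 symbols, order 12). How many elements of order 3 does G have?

The elements of order 3 are: (2 3 4), (2 4 3), (1 2 3), (1 2 4), (1 3 2), (1 3 4), (1 4 2), (1 4 3).
That's 8.

8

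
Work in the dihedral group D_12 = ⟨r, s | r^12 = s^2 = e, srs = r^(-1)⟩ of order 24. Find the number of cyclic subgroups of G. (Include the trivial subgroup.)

18

Each element a generates a cyclic subgroup ⟨a⟩; distinct elements may generate the same one (a cyclic group of order d has φ(d) generators).
Cyclic subgroups by order — order 1: 1; order 2: 13; order 3: 1; order 4: 1; order 6: 1; order 12: 1.
Total: 18.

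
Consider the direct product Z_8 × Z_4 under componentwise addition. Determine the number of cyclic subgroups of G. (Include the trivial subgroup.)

A cyclic subgroup of order d is generated by each of its φ(d) elements of order d, so the cyclic subgroups of order d number (#elements of order d)/φ(d).
Cyclic subgroups by order — order 1: 1; order 2: 3; order 4: 6; order 8: 4.
Total: 14.

14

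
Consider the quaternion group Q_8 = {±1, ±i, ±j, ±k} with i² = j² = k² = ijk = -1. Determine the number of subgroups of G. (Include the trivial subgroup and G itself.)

|G| = 8, so by Lagrange every subgroup order divides 8. Divisors: 1, 2, 4, 8.
Subgroups by order — order 1: 1; order 2: 1; order 4: 3; order 8: 1.
Total: 1 + 1 + 3 + 1 = 6.

6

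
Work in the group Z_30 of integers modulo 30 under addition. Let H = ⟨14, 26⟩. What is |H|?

15

|⟨14⟩| = 15 and |⟨26⟩| = 15, so |H| is a multiple of lcm(15, 15) = 15 and divides |G| = 30.
Closing under the operation: H = {0, 2, 4, 6, 8, 10, 12, 14, 16, 18, 20, 22, 24, 26, 28}, so |H| = 15.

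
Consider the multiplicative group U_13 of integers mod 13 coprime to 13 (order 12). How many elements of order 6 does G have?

2

The elements of order 6 are: 4, 10.
That's 2.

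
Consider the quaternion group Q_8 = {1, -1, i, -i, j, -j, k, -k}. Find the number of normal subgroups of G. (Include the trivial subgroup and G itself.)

6

G has 6 subgroups. Checking conjugation-invariance by order — order 1: 1/1 normal; order 2: 1/1 normal; order 4: 3/3 normal; order 8: 1/1 normal.
Total normal subgroups: 6.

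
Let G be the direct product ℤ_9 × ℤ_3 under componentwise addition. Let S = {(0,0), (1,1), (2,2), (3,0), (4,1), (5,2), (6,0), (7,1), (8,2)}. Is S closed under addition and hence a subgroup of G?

|S| = 9 divides |G| = 27, consistent with Lagrange.
S contains the identity, every element's inverse is in S, and S is closed under +: it is a subgroup.
In fact S = ⟨(7,1)⟩.

Yes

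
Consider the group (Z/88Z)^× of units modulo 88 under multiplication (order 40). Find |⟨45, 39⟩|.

20

|⟨45⟩| = 2 and |⟨39⟩| = 10, so |H| is a multiple of lcm(2, 10) = 10 and divides |G| = 40.
Closing under the operation: H = {1, 5, 7, 9, 19, 25, 35, 37, 39, 43, 45, 49, 51, 53, 63, 69, 79, 81, 83, 87}, so |H| = 20.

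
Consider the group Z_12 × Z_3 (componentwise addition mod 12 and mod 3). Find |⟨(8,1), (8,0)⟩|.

9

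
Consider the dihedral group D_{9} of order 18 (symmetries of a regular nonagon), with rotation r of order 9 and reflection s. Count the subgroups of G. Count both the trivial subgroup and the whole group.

16

|G| = 18, so by Lagrange every subgroup order divides 18. Divisors: 1, 2, 3, 6, 9, 18.
Subgroups by order — order 1: 1; order 2: 9; order 3: 1; order 6: 3; order 9: 1; order 18: 1.
Total: 1 + 9 + 1 + 3 + 1 + 1 = 16.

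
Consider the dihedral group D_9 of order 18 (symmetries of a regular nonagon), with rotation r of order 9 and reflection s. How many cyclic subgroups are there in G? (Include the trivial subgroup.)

A cyclic subgroup of order d is generated by each of its φ(d) elements of order d, so the cyclic subgroups of order d number (#elements of order d)/φ(d).
Cyclic subgroups by order — order 1: 1; order 2: 9; order 3: 1; order 9: 1.
Total: 12.

12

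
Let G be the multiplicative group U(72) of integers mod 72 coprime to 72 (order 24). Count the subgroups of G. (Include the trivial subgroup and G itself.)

32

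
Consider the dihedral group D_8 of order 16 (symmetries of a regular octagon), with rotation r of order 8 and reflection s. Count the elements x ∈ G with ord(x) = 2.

9

Enumerating element orders in G gives 9 elements of order 2.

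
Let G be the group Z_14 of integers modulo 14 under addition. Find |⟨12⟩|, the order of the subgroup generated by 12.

7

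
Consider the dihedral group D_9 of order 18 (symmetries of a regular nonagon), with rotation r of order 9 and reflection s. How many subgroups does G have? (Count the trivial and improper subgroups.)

16

|G| = 18, so by Lagrange every subgroup order divides 18. Divisors: 1, 2, 3, 6, 9, 18.
Subgroups by order — order 1: 1; order 2: 9; order 3: 1; order 6: 3; order 9: 1; order 18: 1.
Total: 1 + 9 + 1 + 3 + 1 + 1 = 16.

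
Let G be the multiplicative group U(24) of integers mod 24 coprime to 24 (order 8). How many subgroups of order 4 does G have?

|G| = 8 and 4 | 8, so subgroups of order 4 are possible by Lagrange.
The subgroups of order 4 are: {1, 11, 13, 23}; {1, 11, 17, 19}; {1, 5, 7, 11}; {1, 5, 13, 17}; … (7 in all).
So G has 7 subgroups of order 4.

7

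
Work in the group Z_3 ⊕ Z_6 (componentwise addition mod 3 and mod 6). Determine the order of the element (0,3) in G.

2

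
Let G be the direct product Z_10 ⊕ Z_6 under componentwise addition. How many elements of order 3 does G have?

An element (a,b) has order lcm(ord(a), ord(b)); count pairs with lcm equal to 3.
Enumerating gives 2 such elements.

2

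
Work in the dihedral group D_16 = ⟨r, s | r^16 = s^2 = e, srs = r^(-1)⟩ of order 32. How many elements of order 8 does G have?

The elements of order 8 are: r^2, r^6, r^10, r^14.
That's 4.

4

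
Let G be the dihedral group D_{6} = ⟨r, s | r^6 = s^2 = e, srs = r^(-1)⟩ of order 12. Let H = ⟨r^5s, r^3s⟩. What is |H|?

6

|⟨r^5s⟩| = 2 and |⟨r^3s⟩| = 2, so |H| is a multiple of lcm(2, 2) = 2 and divides |G| = 12.
Closing under the operation: H = {e, r^2, r^4, rs, r^3s, r^5s}, so |H| = 6.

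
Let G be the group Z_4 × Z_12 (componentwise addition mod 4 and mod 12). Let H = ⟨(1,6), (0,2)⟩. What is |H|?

|⟨(1,6)⟩| = 4 and |⟨(0,2)⟩| = 6, so |H| is a multiple of lcm(4, 6) = 12 and divides |G| = 48.
Closing under the operation: H = {(0,0), (0,2), (0,4), (0,6), (0,8), (0,10), (1,0), (1,2), (1,4), (1,6), (1,8), (1,10), (2,0), (2,2), (2,4), (2,6), (2,8), (2,10), (3,0), (3,2), (3,4), (3,6), (3,8), (3,10)}, so |H| = 24.

24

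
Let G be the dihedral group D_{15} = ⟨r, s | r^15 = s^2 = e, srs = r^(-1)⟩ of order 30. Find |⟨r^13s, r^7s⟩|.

10

|⟨r^13s⟩| = 2 and |⟨r^7s⟩| = 2, so |H| is a multiple of lcm(2, 2) = 2 and divides |G| = 30.
Closing under the operation: H = {e, r^3, r^6, r^9, r^12, rs, r^4s, r^7s, r^10s, r^13s}, so |H| = 10.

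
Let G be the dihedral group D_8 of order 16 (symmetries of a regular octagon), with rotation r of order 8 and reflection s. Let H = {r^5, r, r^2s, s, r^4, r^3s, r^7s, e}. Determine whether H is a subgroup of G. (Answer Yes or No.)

r ∈ H but its inverse r^7 ∉ H, so H is not a subgroup.

No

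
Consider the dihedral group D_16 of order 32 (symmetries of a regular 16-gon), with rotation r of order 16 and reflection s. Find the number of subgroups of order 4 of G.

9

|G| = 32 and 4 | 32, so subgroups of order 4 are possible by Lagrange.
The subgroups of order 4 are: {e, r^8, r^2s, r^10s}; {e, r^8, r^3s, r^11s}; {e, r^4, r^8, r^12}; {e, r^8, r^4s, r^12s}; … (9 in all).
So G has 9 subgroups of order 4.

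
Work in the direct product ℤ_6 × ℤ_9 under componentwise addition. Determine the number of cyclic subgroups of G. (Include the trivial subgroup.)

16

Group the elements of G by the cyclic subgroup they generate; each cyclic subgroup of order d accounts for φ(d) elements.
Cyclic subgroups by order — order 1: 1; order 2: 1; order 3: 4; order 6: 4; order 9: 3; order 18: 3.
Total: 16.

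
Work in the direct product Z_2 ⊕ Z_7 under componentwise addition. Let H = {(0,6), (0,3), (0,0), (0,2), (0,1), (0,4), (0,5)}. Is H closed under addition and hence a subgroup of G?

|H| = 7 divides |G| = 14, consistent with Lagrange.
H contains the identity, every element's inverse is in H, and H is closed under +: it is a subgroup.
In fact H = ⟨(0,1)⟩.

Yes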